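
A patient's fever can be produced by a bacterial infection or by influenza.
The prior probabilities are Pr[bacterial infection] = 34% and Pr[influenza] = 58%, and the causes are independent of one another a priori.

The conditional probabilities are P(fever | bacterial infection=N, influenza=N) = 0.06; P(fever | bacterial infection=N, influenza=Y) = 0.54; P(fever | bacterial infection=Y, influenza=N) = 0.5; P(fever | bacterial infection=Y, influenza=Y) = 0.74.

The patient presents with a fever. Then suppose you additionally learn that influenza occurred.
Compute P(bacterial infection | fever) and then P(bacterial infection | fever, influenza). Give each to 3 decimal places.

P(bacterial infection | fever) ≈ 0.493; P(bacterial infection | fever, influenza) ≈ 0.414

P(fever) = 0.06*0.66*0.42 + 0.54*0.66*0.58 + 0.5*0.34*0.42 + 0.74*0.34*0.58 = 0.016632 + 0.206712 + 0.071400 + 0.145928 = 0.440672
The bacterial infection-present share is 0.071400 + 0.145928 = 0.217328.
So P(bacterial infection | fever) = 0.217328/0.440672 ≈ 0.493.

Now also conditioning on influenza=true:
P(fever | influenza) = 0.54·0.66 + 0.74·0.34 = 0.356400 + 0.251600 = 0.608000
The bacterial infection-present share is 0.74·0.34 = 0.251600.
P(bacterial infection | fever, influenza) = 0.251600 / 0.608000 ≈ 0.414
— influenza explains away the evidence for bacterial infection.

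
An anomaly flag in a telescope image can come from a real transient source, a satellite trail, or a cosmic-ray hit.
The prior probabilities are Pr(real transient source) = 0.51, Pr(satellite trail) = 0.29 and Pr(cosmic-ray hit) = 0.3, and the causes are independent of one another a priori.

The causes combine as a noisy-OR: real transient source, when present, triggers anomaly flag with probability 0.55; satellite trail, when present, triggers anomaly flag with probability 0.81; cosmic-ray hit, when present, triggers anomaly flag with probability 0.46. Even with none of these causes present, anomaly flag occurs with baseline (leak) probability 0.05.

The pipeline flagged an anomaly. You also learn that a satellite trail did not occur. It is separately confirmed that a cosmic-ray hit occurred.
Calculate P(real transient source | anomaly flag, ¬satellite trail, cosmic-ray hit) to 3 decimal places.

Under noisy-OR, P(anomaly flag | causes) = 1 − (1−0.05)·∏(1−qᵢ) over the active causes.
For the numerator, keep only real transient source=true terms: 0.76915·0.51 = 0.392267
Normalizer over all consistent configurations: 0.487·0.49 + 0.76915·0.51 = 0.630897
P(real transient source | anomaly flag, ¬satellite trail, cosmic-ray hit) = 0.392267/0.630897 ≈ 0.622

P(real transient source | anomaly flag, ¬satellite trail, cosmic-ray hit) ≈ 0.622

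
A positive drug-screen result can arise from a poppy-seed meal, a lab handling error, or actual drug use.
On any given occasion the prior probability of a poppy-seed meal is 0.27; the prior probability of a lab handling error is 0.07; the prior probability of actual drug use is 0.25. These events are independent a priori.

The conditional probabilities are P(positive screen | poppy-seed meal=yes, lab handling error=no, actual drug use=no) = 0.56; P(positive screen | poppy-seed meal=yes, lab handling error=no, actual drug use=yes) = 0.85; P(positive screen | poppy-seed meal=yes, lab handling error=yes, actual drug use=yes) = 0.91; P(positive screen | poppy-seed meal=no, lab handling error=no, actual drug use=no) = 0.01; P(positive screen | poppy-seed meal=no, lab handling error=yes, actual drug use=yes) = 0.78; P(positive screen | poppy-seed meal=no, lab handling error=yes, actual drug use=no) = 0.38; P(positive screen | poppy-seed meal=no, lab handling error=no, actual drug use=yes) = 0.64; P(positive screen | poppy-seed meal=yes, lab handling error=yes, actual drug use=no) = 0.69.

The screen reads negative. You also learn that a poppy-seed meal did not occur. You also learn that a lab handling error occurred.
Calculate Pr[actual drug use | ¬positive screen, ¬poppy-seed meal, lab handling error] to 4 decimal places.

Pr[actual drug use | ¬positive screen, ¬poppy-seed meal, lab handling error] ≈ 0.1058

Sum P(¬positive screen|·) weighted by the priors over both values of actual drug use:
  P(¬positive screen | ¬poppy-seed meal, lab handling error) = 0.62*0.75 + 0.22*0.25
        = 0.465000 + 0.055000 = 0.520000
Configurations with actual drug use contribute 0.055000, so
  P(actual drug use | ¬positive screen, ¬poppy-seed meal, lab handling error) = 0.055000 / 0.520000 ≈ 0.1058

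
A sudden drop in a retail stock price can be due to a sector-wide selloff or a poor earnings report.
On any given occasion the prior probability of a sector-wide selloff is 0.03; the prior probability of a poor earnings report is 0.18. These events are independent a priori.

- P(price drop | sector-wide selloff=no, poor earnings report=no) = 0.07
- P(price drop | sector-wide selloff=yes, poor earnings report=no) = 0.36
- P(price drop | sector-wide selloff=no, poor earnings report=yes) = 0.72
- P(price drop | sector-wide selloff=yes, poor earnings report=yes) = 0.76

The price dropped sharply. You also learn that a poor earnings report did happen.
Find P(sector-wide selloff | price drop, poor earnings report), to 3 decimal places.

P(sector-wide selloff | price drop, poor earnings report) ≈ 0.032

P(price drop | poor earnings report) = 0.72*0.97 + 0.76*0.03 = 0.698400 + 0.022800 = 0.721200
Restricting to configurations with sector-wide selloff present: 0.76*0.03 = 0.022800.
So P(sector-wide selloff | price drop, poor earnings report) = 0.022800/0.721200 ≈ 0.032.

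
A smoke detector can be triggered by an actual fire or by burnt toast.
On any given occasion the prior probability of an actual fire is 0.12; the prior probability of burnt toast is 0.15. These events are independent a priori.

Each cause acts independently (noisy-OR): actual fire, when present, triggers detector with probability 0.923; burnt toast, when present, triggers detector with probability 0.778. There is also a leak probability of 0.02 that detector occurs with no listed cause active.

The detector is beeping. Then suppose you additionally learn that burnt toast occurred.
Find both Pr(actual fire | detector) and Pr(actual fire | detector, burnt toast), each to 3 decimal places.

Pr(actual fire | detector) ≈ 0.486; Pr(actual fire | detector, burnt toast) ≈ 0.146

Under noisy-OR, P(detector | causes) = 1 − (1−0.02)·∏(1−qᵢ) over the active causes.
For the numerator, keep only actual fire=true terms: 0.094303 + 0.017698 = 0.112001
The normalizing constant is 0.02·0.88·0.85 + 0.78244·0.88·0.15 + 0.92454·0.12·0.85 + 0.983248·0.12·0.15 = 0.230243
P(actual fire | detector) = 0.112001/0.230243 ≈ 0.486

With the extra evidence:
Enumerate both values of actual fire and weight by the priors:
  P(detector | burnt toast) = 0.78244·0.88 + 0.983248·0.12
        = 0.688547 + 0.117990 = 0.806537
The terms with actual fire present sum to 0.117990, so
  P(actual fire | detector, burnt toast) = 0.117990 / 0.806537 ≈ 0.146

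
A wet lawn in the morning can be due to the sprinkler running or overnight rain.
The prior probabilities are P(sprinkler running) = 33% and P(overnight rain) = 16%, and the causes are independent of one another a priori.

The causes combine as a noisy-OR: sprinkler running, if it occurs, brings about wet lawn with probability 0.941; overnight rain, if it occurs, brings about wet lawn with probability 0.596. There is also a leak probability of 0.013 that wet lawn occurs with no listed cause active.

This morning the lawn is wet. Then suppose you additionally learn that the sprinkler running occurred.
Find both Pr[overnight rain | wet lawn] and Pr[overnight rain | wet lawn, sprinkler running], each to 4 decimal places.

Pr[overnight rain | wet lawn] ≈ 0.3018; Pr[overnight rain | wet lawn, sprinkler running] ≈ 0.1649

Under noisy-OR, P(wet lawn | causes) = 1 − (1−0.013)·∏(1−qᵢ) over the active causes.
By total probability over the 4 (sprinkler running, overnight rain) configurations:
  P(wet lawn) = 0.013·0.67·0.84 + 0.601252·0.67·0.16 + 0.941767·0.33·0.84 + 0.976474·0.33·0.16
        = 0.007316 + 0.064454 + 0.261058 + 0.051558 = 0.384386
Keeping only the overnight rain-present terms gives 0.116012, so
  P(overnight rain | wet lawn) = 0.116012 / 0.384386 ≈ 0.3018

With the extra evidence:
Weight on overnight rain=true, given the evidence: 0.976474*0.16 = 0.156236
Denominator P(wet lawn | sprinkler running): 0.941767*0.84 + 0.976474*0.16 = 0.947320
P(overnight rain | wet lawn, sprinkler running) = 0.156236/0.947320 ≈ 0.1649
The drop from 0.3018 to 0.1649 is the explaining-away (discounting) effect.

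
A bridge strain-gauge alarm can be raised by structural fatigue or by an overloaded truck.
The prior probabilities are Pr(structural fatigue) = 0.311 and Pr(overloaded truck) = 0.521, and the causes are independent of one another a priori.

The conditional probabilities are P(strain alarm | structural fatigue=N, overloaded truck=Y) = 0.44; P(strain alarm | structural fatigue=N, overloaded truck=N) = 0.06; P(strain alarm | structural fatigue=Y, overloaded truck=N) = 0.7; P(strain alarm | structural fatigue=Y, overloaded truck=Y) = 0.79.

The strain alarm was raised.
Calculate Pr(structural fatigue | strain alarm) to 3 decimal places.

P(strain alarm) = 0.06·0.689·0.479 + 0.44·0.689·0.521 + 0.7·0.311·0.479 + 0.79·0.311·0.521 = 0.019802 + 0.157946 + 0.104278 + 0.128004 = 0.410030
The structural fatigue-present share is 0.104278 + 0.128004 = 0.232282.
Hence the posterior is 0.232282/0.410030 ≈ 0.567.

Pr(structural fatigue | strain alarm) ≈ 0.567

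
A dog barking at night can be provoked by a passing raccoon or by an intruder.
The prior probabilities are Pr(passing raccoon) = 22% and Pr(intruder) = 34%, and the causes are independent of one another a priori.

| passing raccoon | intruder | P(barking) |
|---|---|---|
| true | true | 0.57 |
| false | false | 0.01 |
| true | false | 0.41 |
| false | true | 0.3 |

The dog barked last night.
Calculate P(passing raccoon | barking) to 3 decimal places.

For the numerator, keep only passing raccoon=true terms: 0.059532 + 0.042636 = 0.102168
Denominator P(barking): 0.01·0.78·0.66 + 0.3·0.78·0.34 + 0.41·0.22·0.66 + 0.57·0.22·0.34 = 0.186876
P(passing raccoon | barking) = 0.102168/0.186876 ≈ 0.547

P(passing raccoon | barking) ≈ 0.547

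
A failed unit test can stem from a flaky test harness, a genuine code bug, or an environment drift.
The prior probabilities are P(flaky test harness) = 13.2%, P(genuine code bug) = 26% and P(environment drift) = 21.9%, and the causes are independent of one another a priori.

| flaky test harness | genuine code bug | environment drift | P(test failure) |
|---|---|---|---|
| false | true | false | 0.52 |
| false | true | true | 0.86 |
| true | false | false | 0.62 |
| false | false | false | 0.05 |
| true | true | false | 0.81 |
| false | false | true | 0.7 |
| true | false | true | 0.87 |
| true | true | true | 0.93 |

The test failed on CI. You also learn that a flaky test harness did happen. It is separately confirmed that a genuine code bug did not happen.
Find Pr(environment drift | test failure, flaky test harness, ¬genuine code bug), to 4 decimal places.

Pr(environment drift | test failure, flaky test harness, ¬genuine code bug) ≈ 0.2824

By total probability over both values of environment drift:
  P(test failure | flaky test harness, ¬genuine code bug) = 0.62*0.781 + 0.87*0.219
        = 0.484220 + 0.190530 = 0.674750
Configurations with environment drift contribute 0.190530, so
  P(environment drift | test failure, flaky test harness, ¬genuine code bug) = 0.190530 / 0.674750 ≈ 0.2824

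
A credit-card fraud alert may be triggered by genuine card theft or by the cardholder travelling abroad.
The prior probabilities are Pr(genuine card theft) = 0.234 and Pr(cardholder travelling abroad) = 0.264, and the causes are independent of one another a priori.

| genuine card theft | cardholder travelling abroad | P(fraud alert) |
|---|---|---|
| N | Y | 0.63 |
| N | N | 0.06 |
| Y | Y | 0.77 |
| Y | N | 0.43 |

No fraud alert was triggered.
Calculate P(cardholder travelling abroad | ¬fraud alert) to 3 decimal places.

P(cardholder travelling abroad | ¬fraud alert) ≈ 0.124

P(¬fraud alert) = 0.94·0.766·0.736 + 0.37·0.766·0.264 + 0.57·0.234·0.736 + 0.23·0.234·0.264 = 0.529949 + 0.074823 + 0.098168 + 0.014208 = 0.717148
Restricting to configurations with cardholder travelling abroad present: 0.074823 + 0.014208 = 0.089031.
Hence the posterior is 0.089031/0.717148 ≈ 0.124.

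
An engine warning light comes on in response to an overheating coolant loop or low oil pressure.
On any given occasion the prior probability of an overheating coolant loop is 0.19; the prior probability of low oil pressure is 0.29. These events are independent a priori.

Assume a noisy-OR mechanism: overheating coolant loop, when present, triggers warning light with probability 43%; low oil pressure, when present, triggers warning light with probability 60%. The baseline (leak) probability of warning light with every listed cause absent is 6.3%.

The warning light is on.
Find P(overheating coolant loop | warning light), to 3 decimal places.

P(overheating coolant loop | warning light) ≈ 0.367

Under noisy-OR, P(warning light | causes) = 1 − (1−0.063)·∏(1−qᵢ) over the active causes.
Sum P(warning light|·) weighted by the priors over the 4 (overheating coolant loop, low oil pressure) configurations:
  P(warning light) = 0.063×0.81×0.71 + 0.6252×0.81×0.29 + 0.46591×0.19×0.71 + 0.786364×0.19×0.29
        = 0.036231 + 0.146859 + 0.062851 + 0.043329 = 0.289270
Keeping only the overheating coolant loop-present terms gives 0.106180, so
  P(overheating coolant loop | warning light) = 0.106180 / 0.289270 ≈ 0.367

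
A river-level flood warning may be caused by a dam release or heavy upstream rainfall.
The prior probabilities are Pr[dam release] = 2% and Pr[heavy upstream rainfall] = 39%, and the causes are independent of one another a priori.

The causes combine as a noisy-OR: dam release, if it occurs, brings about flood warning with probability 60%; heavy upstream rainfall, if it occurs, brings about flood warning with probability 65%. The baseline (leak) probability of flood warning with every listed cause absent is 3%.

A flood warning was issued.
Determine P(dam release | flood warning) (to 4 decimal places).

Under noisy-OR, P(flood warning | causes) = 1 − (1−0.03)·∏(1−qᵢ) over the active causes.
Enumerate the 4 (dam release, heavy upstream rainfall) configurations and weight by the priors:
  P(flood warning) = 0.03*0.98*0.61 + 0.6605*0.98*0.39 + 0.612*0.02*0.61 + 0.8642*0.02*0.39
        = 0.017934 + 0.252443 + 0.007466 + 0.006741 = 0.284584
Keeping only the dam release-present terms gives 0.014207, so
  P(dam release | flood warning) = 0.014207 / 0.284584 ≈ 0.0499

P(dam release | flood warning) ≈ 0.0499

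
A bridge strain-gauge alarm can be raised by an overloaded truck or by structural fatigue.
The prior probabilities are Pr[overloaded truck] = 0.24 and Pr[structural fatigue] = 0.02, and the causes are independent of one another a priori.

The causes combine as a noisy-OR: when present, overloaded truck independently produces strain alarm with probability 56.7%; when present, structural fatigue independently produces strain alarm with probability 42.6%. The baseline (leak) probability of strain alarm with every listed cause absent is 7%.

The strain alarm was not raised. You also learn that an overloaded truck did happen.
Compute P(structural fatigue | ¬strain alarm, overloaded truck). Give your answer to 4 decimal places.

Under noisy-OR, P(strain alarm | causes) = 1 − (1−0.07)·∏(1−qᵢ) over the active causes.
Enumerate both values of structural fatigue and weight by the priors:
  P(¬strain alarm | overloaded truck) = 0.40269×0.98 + 0.231144×0.02
        = 0.394636 + 0.004623 = 0.399259
The terms with structural fatigue present sum to 0.004623, so
  P(structural fatigue | ¬strain alarm, overloaded truck) = 0.004623 / 0.399259 ≈ 0.0116

P(structural fatigue | ¬strain alarm, overloaded truck) ≈ 0.0116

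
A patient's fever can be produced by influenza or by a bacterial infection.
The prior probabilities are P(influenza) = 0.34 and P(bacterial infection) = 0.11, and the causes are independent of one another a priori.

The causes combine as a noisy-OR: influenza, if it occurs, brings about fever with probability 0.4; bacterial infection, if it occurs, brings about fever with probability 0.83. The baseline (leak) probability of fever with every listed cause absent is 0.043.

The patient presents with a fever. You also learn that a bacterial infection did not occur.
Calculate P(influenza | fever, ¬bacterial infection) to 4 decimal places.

P(influenza | fever, ¬bacterial infection) ≈ 0.8361

Under noisy-OR, P(fever | causes) = 1 − (1−0.043)·∏(1−qᵢ) over the active causes.
P(fever | ¬bacterial infection) = 0.043*0.66 + 0.4258*0.34 = 0.028380 + 0.144772 = 0.173152
Of this, 0.144772 comes from 0.4258*0.34 (the influenza=true cases).
So P(influenza | fever, ¬bacterial infection) = 0.144772/0.173152 ≈ 0.8361.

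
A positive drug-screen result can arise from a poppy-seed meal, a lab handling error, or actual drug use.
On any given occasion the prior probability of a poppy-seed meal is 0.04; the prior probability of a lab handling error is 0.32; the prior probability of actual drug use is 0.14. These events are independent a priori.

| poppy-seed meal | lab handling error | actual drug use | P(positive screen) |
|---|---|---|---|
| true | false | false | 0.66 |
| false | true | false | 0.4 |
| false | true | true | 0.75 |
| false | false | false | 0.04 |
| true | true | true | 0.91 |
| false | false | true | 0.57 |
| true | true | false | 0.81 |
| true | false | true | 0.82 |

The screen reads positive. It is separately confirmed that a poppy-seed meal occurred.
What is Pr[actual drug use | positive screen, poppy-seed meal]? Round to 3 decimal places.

Pr[actual drug use | positive screen, poppy-seed meal] ≈ 0.163

Enumerate the 4 (lab handling error, actual drug use) configurations and weight by the priors:
  P(positive screen | poppy-seed meal) = 0.66·0.68·0.86 + 0.82·0.68·0.14 + 0.81·0.32·0.86 + 0.91·0.32·0.14
        = 0.385968 + 0.078064 + 0.222912 + 0.040768 = 0.727712
The terms with actual drug use present sum to 0.118832, so
  P(actual drug use | positive screen, poppy-seed meal) = 0.118832 / 0.727712 ≈ 0.163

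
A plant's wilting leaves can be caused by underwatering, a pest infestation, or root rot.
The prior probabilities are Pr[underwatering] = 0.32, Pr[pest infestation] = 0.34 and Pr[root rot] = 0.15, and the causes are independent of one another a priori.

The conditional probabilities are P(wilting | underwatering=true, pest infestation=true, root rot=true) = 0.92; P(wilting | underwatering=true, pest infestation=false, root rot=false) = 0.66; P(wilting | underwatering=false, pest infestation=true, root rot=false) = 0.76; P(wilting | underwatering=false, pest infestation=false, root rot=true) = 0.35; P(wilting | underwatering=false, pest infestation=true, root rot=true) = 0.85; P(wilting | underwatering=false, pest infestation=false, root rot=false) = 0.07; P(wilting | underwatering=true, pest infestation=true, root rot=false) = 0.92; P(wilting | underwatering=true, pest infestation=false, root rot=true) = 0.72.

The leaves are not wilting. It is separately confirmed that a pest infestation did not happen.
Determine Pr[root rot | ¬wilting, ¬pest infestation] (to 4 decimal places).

Numerator (weight on configurations with root rot): 0.066300 + 0.013440 = 0.079740
Normalizer over all consistent configurations: 0.93·0.68·0.85 + 0.65·0.68·0.15 + 0.34·0.32·0.85 + 0.28·0.32·0.15 = 0.709760
Posterior = 0.079740 / 0.709760 ≈ 0.1123

Pr[root rot | ¬wilting, ¬pest infestation] ≈ 0.1123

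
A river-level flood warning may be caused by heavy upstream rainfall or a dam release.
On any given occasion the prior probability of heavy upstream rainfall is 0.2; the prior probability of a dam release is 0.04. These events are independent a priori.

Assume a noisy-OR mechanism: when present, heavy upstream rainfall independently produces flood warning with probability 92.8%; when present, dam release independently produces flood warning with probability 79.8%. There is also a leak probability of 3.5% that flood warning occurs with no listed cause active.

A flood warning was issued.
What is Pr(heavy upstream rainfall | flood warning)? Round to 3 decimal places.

Pr(heavy upstream rainfall | flood warning) ≈ 0.780

Under noisy-OR, P(flood warning | causes) = 1 − (1−0.035)·∏(1−qᵢ) over the active causes.
Enumerate the 4 (heavy upstream rainfall, dam release) configurations and weight by the priors:
  P(flood warning) = 0.035*0.8*0.96 + 0.80507*0.8*0.04 + 0.93052*0.2*0.96 + 0.985965*0.2*0.04
        = 0.026880 + 0.025762 + 0.178660 + 0.007888 = 0.239190
Configurations with heavy upstream rainfall contribute 0.186548, so
  P(heavy upstream rainfall | flood warning) = 0.186548 / 0.239190 ≈ 0.780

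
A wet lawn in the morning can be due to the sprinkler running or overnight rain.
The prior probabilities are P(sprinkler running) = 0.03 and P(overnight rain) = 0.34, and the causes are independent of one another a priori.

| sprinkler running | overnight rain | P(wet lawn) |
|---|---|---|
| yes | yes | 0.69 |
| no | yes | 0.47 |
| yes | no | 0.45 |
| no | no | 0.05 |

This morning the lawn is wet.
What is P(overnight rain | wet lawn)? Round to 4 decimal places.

Enumerate the 4 (sprinkler running, overnight rain) configurations and weight by the priors:
  P(wet lawn) = 0.05×0.97×0.66 + 0.47×0.97×0.34 + 0.45×0.03×0.66 + 0.69×0.03×0.34
        = 0.032010 + 0.155006 + 0.008910 + 0.007038 = 0.202964
The terms with overnight rain present sum to 0.162044, so
  P(overnight rain | wet lawn) = 0.162044 / 0.202964 ≈ 0.7984

P(overnight rain | wet lawn) ≈ 0.7984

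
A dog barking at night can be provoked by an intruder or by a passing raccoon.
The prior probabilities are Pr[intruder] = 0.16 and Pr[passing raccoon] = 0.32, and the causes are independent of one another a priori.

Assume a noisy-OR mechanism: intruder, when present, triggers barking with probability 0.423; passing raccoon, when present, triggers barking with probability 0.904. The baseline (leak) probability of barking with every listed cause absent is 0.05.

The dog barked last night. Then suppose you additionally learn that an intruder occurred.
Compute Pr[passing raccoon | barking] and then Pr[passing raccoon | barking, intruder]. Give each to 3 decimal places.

Under noisy-OR, P(barking | causes) = 1 − (1−0.05)·∏(1−qᵢ) over the active causes.
Weight on passing raccoon=true, given the evidence: 0.244285 + 0.048506 = 0.292791
Normalizer over all consistent configurations: 0.05*0.84*0.68 + 0.9088*0.84*0.32 + 0.45185*0.16*0.68 + 0.947378*0.16*0.32 = 0.370512
P(passing raccoon | barking) = 0.292791/0.370512 ≈ 0.790

Now also conditioning on intruder=true:
By total probability over both values of passing raccoon:
  P(barking | intruder) = 0.45185·0.68 + 0.947378·0.32
        = 0.307258 + 0.303161 = 0.610419
Keeping only the passing raccoon-present terms gives 0.303161, so
  P(passing raccoon | barking, intruder) = 0.303161 / 0.610419 ≈ 0.497
This is intercausal reasoning (explaining away): once intruder accounts for the barking, passing raccoon becomes less likely.

Pr[passing raccoon | barking] ≈ 0.790; Pr[passing raccoon | barking, intruder] ≈ 0.497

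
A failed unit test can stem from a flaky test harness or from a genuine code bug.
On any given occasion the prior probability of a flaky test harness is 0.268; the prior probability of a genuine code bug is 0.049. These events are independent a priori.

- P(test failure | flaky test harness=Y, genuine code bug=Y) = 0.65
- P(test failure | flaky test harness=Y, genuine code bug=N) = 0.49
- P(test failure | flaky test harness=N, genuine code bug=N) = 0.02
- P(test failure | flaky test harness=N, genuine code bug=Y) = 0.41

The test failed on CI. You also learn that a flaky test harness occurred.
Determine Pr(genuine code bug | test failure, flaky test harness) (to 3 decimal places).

P(test failure | flaky test harness) = 0.49·0.951 + 0.65·0.049 = 0.465990 + 0.031850 = 0.497840
Of this, 0.031850 comes from 0.65·0.049 (the genuine code bug=true cases).
P(genuine code bug | test failure, flaky test harness) = 0.031850 / 0.497840 ≈ 0.064

Pr(genuine code bug | test failure, flaky test harness) ≈ 0.064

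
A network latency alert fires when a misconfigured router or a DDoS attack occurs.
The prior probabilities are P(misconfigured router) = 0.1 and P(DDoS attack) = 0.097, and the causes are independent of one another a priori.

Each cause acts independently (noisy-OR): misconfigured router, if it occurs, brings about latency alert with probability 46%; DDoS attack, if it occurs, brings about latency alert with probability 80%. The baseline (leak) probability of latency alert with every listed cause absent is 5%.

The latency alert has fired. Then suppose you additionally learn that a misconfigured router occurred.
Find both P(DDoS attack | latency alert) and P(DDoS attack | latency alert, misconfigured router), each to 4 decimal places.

Under noisy-OR, P(latency alert | causes) = 1 − (1−0.05)·∏(1−qᵢ) over the active causes.
For the numerator, keep only DDoS attack=true terms: 0.070713 + 0.008705 = 0.079418
Normalizer over all consistent configurations: 0.05*0.9*0.903 + 0.81*0.9*0.097 + 0.487*0.1*0.903 + 0.8974*0.1*0.097 = 0.164029
P(DDoS attack | latency alert) = 0.079418/0.164029 ≈ 0.4842

With the extra evidence:
Sum P(latency alert|·) weighted by the priors over both values of DDoS attack:
  P(latency alert | misconfigured router) = 0.487*0.903 + 0.8974*0.097
        = 0.439761 + 0.087048 = 0.526809
The terms with DDoS attack present sum to 0.087048, so
  P(DDoS attack | latency alert, misconfigured router) = 0.087048 / 0.526809 ≈ 0.1652

P(DDoS attack | latency alert) ≈ 0.4842; P(DDoS attack | latency alert, misconfigured router) ≈ 0.1652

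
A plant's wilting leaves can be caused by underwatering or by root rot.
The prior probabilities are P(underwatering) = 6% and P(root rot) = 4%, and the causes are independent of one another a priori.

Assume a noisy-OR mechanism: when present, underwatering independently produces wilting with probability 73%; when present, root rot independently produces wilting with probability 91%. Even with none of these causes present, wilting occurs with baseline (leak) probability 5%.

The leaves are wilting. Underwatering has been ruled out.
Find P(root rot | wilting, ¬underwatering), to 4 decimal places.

Under noisy-OR, P(wilting | causes) = 1 − (1−0.05)·∏(1−qᵢ) over the active causes.
For the numerator, keep only root rot=true terms: 0.9145*0.04 = 0.036580
Normalizer over all consistent configurations: 0.05*0.96 + 0.9145*0.04 = 0.084580
P(root rot | wilting, ¬underwatering) = 0.036580/0.084580 ≈ 0.4325

P(root rot | wilting, ¬underwatering) ≈ 0.4325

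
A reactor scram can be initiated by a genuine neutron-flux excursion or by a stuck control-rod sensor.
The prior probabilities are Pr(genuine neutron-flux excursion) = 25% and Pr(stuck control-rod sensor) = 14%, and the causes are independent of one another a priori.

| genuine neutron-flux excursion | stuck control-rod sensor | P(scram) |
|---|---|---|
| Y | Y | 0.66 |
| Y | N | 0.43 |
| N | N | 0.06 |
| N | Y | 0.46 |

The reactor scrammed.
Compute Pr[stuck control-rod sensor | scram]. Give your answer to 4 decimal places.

Pr[stuck control-rod sensor | scram] ≈ 0.3525

P(scram) = 0.06*0.75*0.86 + 0.46*0.75*0.14 + 0.43*0.25*0.86 + 0.66*0.25*0.14 = 0.038700 + 0.048300 + 0.092450 + 0.023100 = 0.202550
Of this, 0.071400 comes from 0.048300 + 0.023100 (the stuck control-rod sensor=true cases).
P(stuck control-rod sensor | scram) = 0.071400 / 0.202550 ≈ 0.3525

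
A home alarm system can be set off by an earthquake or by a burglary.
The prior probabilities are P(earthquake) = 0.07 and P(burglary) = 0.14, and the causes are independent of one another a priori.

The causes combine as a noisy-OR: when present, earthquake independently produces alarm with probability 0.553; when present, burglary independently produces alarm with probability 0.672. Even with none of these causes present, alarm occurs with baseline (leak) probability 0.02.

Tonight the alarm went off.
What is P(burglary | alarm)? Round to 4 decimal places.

P(burglary | alarm) ≈ 0.6601

Under noisy-OR, P(alarm | causes) = 1 − (1−0.02)·∏(1−qᵢ) over the active causes.
Enumerate the 4 (earthquake, burglary) configurations and weight by the priors:
  P(alarm) = 0.02·0.93·0.86 + 0.67856·0.93·0.14 + 0.56194·0.07·0.86 + 0.856316·0.07·0.14
        = 0.015996 + 0.088349 + 0.033829 + 0.008392 = 0.146566
The terms with burglary present sum to 0.096741, so
  P(burglary | alarm) = 0.096741 / 0.146566 ≈ 0.6601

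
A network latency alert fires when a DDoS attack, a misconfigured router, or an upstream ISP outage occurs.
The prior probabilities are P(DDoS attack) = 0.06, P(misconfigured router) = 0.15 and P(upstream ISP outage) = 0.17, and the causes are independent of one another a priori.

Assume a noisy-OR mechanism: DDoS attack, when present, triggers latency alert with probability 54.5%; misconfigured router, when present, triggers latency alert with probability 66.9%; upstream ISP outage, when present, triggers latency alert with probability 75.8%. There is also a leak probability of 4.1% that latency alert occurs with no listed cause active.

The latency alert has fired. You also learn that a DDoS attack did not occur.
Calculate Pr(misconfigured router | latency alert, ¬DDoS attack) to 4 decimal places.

Pr(misconfigured router | latency alert, ¬DDoS attack) ≈ 0.4369

Under noisy-OR, P(latency alert | causes) = 1 − (1−0.041)·∏(1−qᵢ) over the active causes.
By total probability over the 4 (misconfigured router, upstream ISP outage) configurations:
  P(latency alert | ¬DDoS attack) = 0.041·0.85·0.83 + 0.767922·0.85·0.17 + 0.682571·0.15·0.83 + 0.923182·0.15·0.17
        = 0.028925 + 0.110965 + 0.084980 + 0.023541 = 0.248411
Configurations with misconfigured router contribute 0.108521, so
  P(misconfigured router | latency alert, ¬DDoS attack) = 0.108521 / 0.248411 ≈ 0.4369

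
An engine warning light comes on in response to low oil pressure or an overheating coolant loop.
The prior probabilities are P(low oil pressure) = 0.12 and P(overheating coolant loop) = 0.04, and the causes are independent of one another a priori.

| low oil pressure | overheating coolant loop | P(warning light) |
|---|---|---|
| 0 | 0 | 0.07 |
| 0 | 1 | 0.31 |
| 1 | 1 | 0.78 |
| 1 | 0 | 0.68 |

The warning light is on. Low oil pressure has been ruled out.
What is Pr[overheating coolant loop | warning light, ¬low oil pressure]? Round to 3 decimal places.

P(warning light | ¬low oil pressure) = 0.07·0.96 + 0.31·0.04 = 0.067200 + 0.012400 = 0.079600
The overheating coolant loop-present share is 0.31·0.04 = 0.012400.
P(overheating coolant loop | warning light, ¬low oil pressure) = 0.012400 / 0.079600 ≈ 0.156

Pr[overheating coolant loop | warning light, ¬low oil pressure] ≈ 0.156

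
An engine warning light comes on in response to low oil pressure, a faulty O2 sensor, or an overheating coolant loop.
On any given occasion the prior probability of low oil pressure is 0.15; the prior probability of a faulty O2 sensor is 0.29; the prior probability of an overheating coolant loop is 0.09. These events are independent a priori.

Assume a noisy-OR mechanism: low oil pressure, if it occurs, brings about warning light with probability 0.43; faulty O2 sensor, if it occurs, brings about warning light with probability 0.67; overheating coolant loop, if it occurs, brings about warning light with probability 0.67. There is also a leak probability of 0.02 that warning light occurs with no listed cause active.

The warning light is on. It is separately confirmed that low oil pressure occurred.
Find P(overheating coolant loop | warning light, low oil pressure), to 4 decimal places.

P(overheating coolant loop | warning light, low oil pressure) ≈ 0.1328

Under noisy-OR, P(warning light | causes) = 1 − (1−0.02)·∏(1−qᵢ) over the active causes.
Numerator (weight on configurations with overheating coolant loop): 0.052121 + 0.024512 = 0.076633
Denominator P(warning light | low oil pressure): 0.4414×0.71×0.91 + 0.815662×0.71×0.09 + 0.815662×0.29×0.91 + 0.939168×0.29×0.09 = 0.577075
Posterior = 0.076633 / 0.577075 ≈ 0.1328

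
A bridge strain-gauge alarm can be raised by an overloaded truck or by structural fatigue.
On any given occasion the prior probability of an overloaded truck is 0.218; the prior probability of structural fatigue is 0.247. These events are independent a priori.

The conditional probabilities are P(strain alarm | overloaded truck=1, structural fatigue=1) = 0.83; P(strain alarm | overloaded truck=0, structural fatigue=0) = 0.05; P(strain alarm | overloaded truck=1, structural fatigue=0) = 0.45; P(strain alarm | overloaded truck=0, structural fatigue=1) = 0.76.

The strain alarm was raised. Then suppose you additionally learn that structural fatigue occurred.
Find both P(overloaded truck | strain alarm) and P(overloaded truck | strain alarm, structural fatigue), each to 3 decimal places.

Numerator (weight on configurations with overloaded truck): 0.073869 + 0.044692 = 0.118561
The normalizing constant is 0.05×0.782×0.753 + 0.76×0.782×0.247 + 0.45×0.218×0.753 + 0.83×0.218×0.247 = 0.294800
Posterior = 0.118561 / 0.294800 ≈ 0.402

With the extra evidence:
Numerator (weight on configurations with overloaded truck): 0.83×0.218 = 0.180940
The normalizing constant is 0.76×0.782 + 0.83×0.218 = 0.775260
P(overloaded truck | strain alarm, structural fatigue) = 0.180940/0.775260 ≈ 0.233

P(overloaded truck | strain alarm) ≈ 0.402; P(overloaded truck | strain alarm, structural fatigue) ≈ 0.233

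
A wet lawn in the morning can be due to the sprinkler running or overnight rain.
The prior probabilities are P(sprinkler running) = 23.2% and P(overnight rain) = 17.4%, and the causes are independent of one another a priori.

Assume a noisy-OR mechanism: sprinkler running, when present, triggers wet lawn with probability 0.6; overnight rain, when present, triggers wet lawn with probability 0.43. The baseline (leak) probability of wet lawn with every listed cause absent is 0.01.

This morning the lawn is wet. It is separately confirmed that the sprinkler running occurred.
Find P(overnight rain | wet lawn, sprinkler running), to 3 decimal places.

P(overnight rain | wet lawn, sprinkler running) ≈ 0.213

Under noisy-OR, P(wet lawn | causes) = 1 − (1−0.01)·∏(1−qᵢ) over the active causes.
For the numerator, keep only overnight rain=true terms: 0.77428×0.174 = 0.134725
Normalizer over all consistent configurations: 0.604×0.826 + 0.77428×0.174 = 0.633629
P(overnight rain | wet lawn, sprinkler running) = 0.134725/0.633629 ≈ 0.213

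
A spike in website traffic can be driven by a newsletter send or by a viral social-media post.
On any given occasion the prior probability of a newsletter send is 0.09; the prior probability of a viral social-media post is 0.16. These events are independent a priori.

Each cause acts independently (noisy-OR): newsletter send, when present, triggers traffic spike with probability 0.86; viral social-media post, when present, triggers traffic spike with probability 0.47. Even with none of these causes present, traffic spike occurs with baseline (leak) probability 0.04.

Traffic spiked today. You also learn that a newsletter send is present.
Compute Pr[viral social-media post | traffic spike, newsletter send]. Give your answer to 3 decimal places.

Under noisy-OR, P(traffic spike | causes) = 1 − (1−0.04)·∏(1−qᵢ) over the active causes.
Weight on viral social-media post=true, given the evidence: 0.928768·0.16 = 0.148603
Normalizer over all consistent configurations: 0.8656·0.84 + 0.928768·0.16 = 0.875707
P(viral social-media post | traffic spike, newsletter send) = 0.148603/0.875707 ≈ 0.170

Pr[viral social-media post | traffic spike, newsletter send] ≈ 0.170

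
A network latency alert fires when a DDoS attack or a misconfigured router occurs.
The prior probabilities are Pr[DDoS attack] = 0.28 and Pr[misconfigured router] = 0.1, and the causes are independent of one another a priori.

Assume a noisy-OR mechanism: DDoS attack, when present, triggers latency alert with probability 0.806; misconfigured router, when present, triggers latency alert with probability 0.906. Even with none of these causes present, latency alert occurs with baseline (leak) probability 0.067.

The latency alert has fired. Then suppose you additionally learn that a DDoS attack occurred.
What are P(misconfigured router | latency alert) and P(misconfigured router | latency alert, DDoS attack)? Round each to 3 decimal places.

P(misconfigured router | latency alert) ≈ 0.272; P(misconfigured router | latency alert, DDoS attack) ≈ 0.118

Under noisy-OR, P(latency alert | causes) = 1 − (1−0.067)·∏(1−qᵢ) over the active causes.
Weight on misconfigured router=true, given the evidence: 0.065685 + 0.027524 = 0.093209
Normalizer over all consistent configurations: 0.067*0.72*0.9 + 0.912298*0.72*0.1 + 0.818998*0.28*0.9 + 0.982986*0.28*0.1 = 0.343012
Posterior = 0.093209 / 0.343012 ≈ 0.272

Now also conditioning on DDoS attack=true:
For the numerator, keep only misconfigured router=true terms: 0.982986*0.1 = 0.098299
Normalizer over all consistent configurations: 0.818998*0.9 + 0.982986*0.1 = 0.835397
Posterior = 0.098299 / 0.835397 ≈ 0.118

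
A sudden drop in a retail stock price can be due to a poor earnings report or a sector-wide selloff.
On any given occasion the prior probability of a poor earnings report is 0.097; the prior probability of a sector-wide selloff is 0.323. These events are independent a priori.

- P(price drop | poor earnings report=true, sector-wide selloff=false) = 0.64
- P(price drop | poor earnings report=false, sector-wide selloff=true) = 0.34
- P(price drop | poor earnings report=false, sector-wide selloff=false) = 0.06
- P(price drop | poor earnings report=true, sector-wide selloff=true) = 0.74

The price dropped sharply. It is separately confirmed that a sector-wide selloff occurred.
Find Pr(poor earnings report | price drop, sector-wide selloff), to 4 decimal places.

Pr(poor earnings report | price drop, sector-wide selloff) ≈ 0.1895

Numerator (weight on configurations with poor earnings report): 0.74*0.097 = 0.071780
Denominator P(price drop | sector-wide selloff): 0.34*0.903 + 0.74*0.097 = 0.378800
P(poor earnings report | price drop, sector-wide selloff) = 0.071780/0.378800 ≈ 0.1895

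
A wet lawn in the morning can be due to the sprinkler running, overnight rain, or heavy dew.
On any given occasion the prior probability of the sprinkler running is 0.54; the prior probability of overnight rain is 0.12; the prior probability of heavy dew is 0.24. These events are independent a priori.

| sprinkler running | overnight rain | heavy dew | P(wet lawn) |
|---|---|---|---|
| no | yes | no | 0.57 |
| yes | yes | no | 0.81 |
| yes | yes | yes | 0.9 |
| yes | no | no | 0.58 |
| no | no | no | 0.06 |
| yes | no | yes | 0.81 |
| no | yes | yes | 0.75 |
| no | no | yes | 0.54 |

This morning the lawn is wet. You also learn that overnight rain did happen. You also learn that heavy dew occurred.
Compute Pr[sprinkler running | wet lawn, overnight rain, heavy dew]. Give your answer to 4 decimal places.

For the numerator, keep only sprinkler running=true terms: 0.9×0.54 = 0.486000
Denominator P(wet lawn | overnight rain, heavy dew): 0.75×0.46 + 0.9×0.54 = 0.831000
P(sprinkler running | wet lawn, overnight rain, heavy dew) = 0.486000/0.831000 ≈ 0.5848

Pr[sprinkler running | wet lawn, overnight rain, heavy dew] ≈ 0.5848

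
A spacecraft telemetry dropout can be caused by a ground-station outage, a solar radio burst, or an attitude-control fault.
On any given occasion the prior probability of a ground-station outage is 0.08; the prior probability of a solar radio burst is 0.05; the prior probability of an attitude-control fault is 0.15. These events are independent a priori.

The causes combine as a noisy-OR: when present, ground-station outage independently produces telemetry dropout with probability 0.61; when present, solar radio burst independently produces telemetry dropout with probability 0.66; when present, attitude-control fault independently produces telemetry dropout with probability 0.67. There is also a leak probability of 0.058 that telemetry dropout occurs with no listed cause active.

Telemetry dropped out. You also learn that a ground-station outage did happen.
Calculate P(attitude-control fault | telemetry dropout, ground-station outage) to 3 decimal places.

Under noisy-OR, P(telemetry dropout | causes) = 1 − (1−0.058)·∏(1−qᵢ) over the active causes.
For the numerator, keep only attitude-control fault=true terms: 0.125224 + 0.007191 = 0.132415
Normalizer over all consistent configurations: 0.63262·0.95·0.85 + 0.878765·0.95·0.15 + 0.875091·0.05·0.85 + 0.95878·0.05·0.15 = 0.680447
Posterior = 0.132415 / 0.680447 ≈ 0.195

P(attitude-control fault | telemetry dropout, ground-station outage) ≈ 0.195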